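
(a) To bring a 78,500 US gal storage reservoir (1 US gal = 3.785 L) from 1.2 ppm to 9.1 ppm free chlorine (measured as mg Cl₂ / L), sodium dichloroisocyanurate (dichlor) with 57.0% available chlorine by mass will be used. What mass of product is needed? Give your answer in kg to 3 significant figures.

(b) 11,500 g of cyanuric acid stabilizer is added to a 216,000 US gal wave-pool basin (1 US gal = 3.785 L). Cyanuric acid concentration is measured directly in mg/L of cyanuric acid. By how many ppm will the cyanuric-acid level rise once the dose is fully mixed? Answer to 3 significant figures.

(a) 4.12 kg; (b) 14.1 ppm

(a) Volume: 78,500 US gal × 3.785 L/gal = 297,122 L.
(a) Chlorine deficit: 9.1 − 1.2 = 7.9 ppm = 7.9 mg/L as Cl₂.
(a) Cl₂ equivalent needed: 7.9 mg/L × 297,122 L = 2,347,000 mg = 2347 g.
(a) Product at 57.0% available chlorine: 2347 / 0.57 = 4118 g.

(b) Volume: 216,000 US gal × 3.785 L/gal = 817,560 L.
(b) Rise: 11,500 g / 817,560 L × 1000 = 14.07 mg/L.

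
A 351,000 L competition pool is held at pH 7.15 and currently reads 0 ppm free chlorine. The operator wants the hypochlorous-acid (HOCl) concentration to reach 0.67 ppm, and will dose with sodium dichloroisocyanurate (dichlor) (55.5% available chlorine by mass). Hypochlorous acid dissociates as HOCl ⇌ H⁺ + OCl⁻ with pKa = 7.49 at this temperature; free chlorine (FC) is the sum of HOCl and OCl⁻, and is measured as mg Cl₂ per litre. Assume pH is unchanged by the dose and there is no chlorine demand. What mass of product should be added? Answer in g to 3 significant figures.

617 g

[OCl⁻]/[HOCl] = 10^(pH − pKa) = 10^(7.15 − 7.49) = 0.4571; fraction as HOCl = 1/(1 + 0.4571) = 0.6863.
Free chlorine required for 0.67 ppm HOCl: 0.67 / 0.6863 = 0.9762 ppm.
FC to add: 0.9762 − 0 = 0.9762 mg/L as Cl₂.
Cl₂ equivalent: 0.9762 mg/L × 351,000 L = 342.7 g.
Product at 55.5% available Cl: 342.7 / 0.555 = 617.4 g.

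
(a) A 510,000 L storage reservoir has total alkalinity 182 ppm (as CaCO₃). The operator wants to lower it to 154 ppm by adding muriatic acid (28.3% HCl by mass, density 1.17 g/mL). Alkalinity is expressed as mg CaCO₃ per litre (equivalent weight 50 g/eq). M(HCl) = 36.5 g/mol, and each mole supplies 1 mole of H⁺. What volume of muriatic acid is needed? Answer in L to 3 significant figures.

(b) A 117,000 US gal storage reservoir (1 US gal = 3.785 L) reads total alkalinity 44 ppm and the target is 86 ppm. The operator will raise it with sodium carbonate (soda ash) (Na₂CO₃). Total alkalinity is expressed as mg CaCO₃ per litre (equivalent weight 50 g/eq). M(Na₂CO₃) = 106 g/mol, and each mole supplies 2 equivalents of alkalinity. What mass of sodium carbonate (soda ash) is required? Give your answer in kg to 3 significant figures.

(a) Alkalinity to neutralize: (182 − 154) = 28 mg/L as CaCO₃ × 510,000 L = 14,280 g as CaCO₃.
(a) Equivalents of H⁺ required: 14,280 ÷ 50 g/eq = 285.6 eq = 285.6 mol HCl.
(a) Mass of HCl: 285.6 × 36.5 = 10,420 g.
(a) Mass of 28.3% solution: 10,420 / 0.283 = 36,840 g.
(a) Volume: 36,840 g ÷ 1.17 g/mL = 31,480 mL.

(b) Volume: 117,000 US gal × 3.785 L/gal = 442,845 L.
(b) Alkalinity to add: (86 − 44) = 42 mg/L as CaCO₃ × 442,845 L = 18,600 g as CaCO₃.
(b) Equivalents: 18,600 g ÷ 50 g/eq = 372 eq.
(b) Each mole of Na₂CO₃ supplies 2 eq, so 372 / 2 = 186 mol.
(b) Mass: 186 mol × 106 g/mol = 19,720 g.

(a) 31.5 L; (b) 19.7 kg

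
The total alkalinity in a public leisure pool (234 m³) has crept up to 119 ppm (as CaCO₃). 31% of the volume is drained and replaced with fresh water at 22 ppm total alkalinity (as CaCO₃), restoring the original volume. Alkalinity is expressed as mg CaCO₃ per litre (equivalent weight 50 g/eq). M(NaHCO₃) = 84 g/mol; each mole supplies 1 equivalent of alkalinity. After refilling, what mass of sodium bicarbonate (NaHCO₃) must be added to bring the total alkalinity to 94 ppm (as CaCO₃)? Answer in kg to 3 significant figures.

1.99 kg

Volume: 234 m³ = 234,000 L.
After draining 31% and refilling: 119 × 0.69 + 22 × 0.31 = 88.93 ppm.
Deficit to target: 94 − 88.93 = 5.07 mg/L.
As CaCO₃: 5.07 mg/L × 234,000 L = 1186 g; ÷ 50 g/eq ÷ 1 = 23.73 mol NaHCO₃.
Mass: 23.73 × 84 = 1993 g.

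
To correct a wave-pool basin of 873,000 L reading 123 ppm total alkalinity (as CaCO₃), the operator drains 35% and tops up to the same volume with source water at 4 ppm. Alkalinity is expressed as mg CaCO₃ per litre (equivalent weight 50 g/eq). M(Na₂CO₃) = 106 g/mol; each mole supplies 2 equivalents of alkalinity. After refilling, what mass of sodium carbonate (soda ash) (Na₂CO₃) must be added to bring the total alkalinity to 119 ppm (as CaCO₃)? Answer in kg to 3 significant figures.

After draining 35% and refilling: 123 × 0.65 + 4 × 0.35 = 81.35 ppm.
Deficit to target: 119 − 81.35 = 37.65 mg/L.
As CaCO₃: 37.65 mg/L × 873,000 L = 32,870 g; ÷ 50 g/eq ÷ 2 = 328.7 mol Na₂CO₃.
Mass: 328.7 × 106 = 34,840 g.

34.8 kg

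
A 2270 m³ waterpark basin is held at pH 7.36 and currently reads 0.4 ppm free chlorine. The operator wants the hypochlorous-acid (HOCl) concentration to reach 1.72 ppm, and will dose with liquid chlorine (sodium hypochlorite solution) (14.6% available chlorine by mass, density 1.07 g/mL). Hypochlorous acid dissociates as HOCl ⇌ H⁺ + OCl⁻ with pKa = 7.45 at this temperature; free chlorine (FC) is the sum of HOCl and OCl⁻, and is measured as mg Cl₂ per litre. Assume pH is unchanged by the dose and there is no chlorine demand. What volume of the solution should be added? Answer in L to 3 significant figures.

39.5 L

Volume: 2270 m³ = 2,270,000 L.
[OCl⁻]/[HOCl] = 10^(pH − pKa) = 10^(7.36 − 7.45) = 0.8128; fraction as HOCl = 1/(1 + 0.8128) = 0.5516.
Free chlorine required for 1.72 ppm HOCl: 1.72 / 0.5516 = 3.118 ppm.
FC to add: 3.118 − 0.4 = 2.718 mg/L as Cl₂.
Cl₂ equivalent: 2.718 mg/L × 2,270,000 L = 6170 g.
Product at 14.6% available Cl: 6170 / 0.146 = 42,260 g.
Volume: 42,260 g ÷ 1.07 g/mL = 39,500 mL.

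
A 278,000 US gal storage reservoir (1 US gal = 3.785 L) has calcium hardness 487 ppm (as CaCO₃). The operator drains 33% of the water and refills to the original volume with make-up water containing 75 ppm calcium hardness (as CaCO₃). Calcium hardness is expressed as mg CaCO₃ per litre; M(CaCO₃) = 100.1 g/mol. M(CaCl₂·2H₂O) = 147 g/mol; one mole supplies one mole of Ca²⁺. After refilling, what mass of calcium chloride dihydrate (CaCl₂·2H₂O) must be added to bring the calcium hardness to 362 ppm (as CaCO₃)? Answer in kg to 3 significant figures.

Volume: 278,000 US gal × 3.785 L/gal = 1,052,230 L.
After draining 33% and refilling: 487 × 0.67 + 75 × 0.33 = 351.04 ppm.
Deficit to target: 362 − 351.04 = 10.96 mg/L.
As CaCO₃: 10.96 mg/L × 1,052,230 L = 11,530 g; ÷ 100.1 = 115.2 mol Ca²⁺.
Mass: 115.2 × 147 = 16,940 g.

16.9 kg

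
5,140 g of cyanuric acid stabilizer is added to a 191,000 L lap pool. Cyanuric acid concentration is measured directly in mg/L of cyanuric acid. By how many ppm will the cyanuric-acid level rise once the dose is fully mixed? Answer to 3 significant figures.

Rise: 5,140 g / 191,000 L × 1000 = 26.91 mg/L.

26.9 ppm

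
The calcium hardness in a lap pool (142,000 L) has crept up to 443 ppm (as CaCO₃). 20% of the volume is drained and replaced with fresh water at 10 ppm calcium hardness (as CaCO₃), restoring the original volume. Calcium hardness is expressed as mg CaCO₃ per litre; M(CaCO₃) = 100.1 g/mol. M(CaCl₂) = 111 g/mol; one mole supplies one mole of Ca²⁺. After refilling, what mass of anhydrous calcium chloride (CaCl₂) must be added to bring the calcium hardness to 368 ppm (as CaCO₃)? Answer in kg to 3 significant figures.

1.83 kg

After draining 20% and refilling: 443 × 0.80 + 10 × 0.20 = 356.4 ppm.
Deficit to target: 368 − 356.4 = 11.6 mg/L.
As CaCO₃: 11.6 mg/L × 142,000 L = 1647 g; ÷ 100.1 = 16.46 mol Ca²⁺.
Mass: 16.46 × 111 = 1827 g.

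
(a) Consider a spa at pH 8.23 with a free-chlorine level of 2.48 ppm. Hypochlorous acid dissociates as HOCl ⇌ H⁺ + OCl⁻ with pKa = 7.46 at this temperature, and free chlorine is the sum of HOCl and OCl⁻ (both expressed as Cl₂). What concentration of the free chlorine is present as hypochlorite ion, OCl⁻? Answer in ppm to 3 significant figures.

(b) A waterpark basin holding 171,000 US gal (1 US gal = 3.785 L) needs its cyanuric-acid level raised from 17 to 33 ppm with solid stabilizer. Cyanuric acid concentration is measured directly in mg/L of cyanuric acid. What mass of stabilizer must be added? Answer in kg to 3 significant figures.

(a) [OCl⁻]/[HOCl] = 10^(pH − pKa) = 10^(8.23 − 7.46) = 10^0.77 = 5.888.
(a) Fraction as HOCl = 1 / (1 + 5.888) = 0.1452.
(a) OCl⁻ = (1 − 0.1452) × 2.48 ppm = 2.12 ppm.

(b) Volume: 171,000 US gal × 3.785 L/gal = 647,235 L.
(b) CYA to add: (33 − 17) = 16 mg/L × 647,235 L = 10,360 g cyanuric acid.

(a) 2.12 ppm; (b) 10.4 kg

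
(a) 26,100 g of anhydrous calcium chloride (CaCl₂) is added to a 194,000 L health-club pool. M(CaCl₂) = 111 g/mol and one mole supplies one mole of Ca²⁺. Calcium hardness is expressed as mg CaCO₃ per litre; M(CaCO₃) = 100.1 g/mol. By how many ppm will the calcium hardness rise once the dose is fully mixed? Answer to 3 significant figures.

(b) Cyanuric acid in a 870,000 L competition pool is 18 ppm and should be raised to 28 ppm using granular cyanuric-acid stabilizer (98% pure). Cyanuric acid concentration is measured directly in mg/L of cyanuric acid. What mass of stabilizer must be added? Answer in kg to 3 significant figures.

(a) 121 ppm; (b) 8.88 kg

(a) Moles of Ca²⁺: 26,100 g ÷ 111 g/mol = 235.1 mol.
(a) As CaCO₃: 235.1 mol × 100.1 g/mol = 23,540 g.
(a) Rise: 23,540 g / 194,000 L × 1000 = 121.3 mg/L.

(b) CYA to add: (28 − 18) = 10 mg/L × 870,000 L = 8700 g cyanuric acid.
(b) At 98% purity: 8700 / 0.98 = 8878 g product.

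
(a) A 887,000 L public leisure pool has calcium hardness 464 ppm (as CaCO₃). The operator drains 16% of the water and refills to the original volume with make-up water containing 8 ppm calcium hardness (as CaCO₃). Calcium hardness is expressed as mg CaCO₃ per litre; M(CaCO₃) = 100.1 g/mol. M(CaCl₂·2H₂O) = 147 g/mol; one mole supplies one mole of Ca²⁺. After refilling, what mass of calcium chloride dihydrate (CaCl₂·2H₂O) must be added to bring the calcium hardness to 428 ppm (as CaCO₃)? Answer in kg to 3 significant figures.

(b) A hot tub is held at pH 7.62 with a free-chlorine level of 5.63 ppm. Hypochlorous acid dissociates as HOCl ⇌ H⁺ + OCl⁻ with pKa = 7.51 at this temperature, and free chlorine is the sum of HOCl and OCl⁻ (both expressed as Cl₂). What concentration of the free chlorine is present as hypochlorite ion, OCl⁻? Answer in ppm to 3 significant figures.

(a) 48.1 kg; (b) 3.17 ppm

(a) After draining 16% and refilling: 464 × 0.84 + 8 × 0.16 = 391.04 ppm.
(a) Deficit to target: 428 − 391.04 = 36.96 mg/L.
(a) As CaCO₃: 36.96 mg/L × 887,000 L = 32,780 g; ÷ 100.1 = 327.5 mol Ca²⁺.
(a) Mass: 327.5 × 147 = 48,140 g.

(b) [OCl⁻]/[HOCl] = 10^(pH − pKa) = 10^(7.62 − 7.51) = 10^0.11 = 1.288.
(b) Fraction as HOCl = 1 / (1 + 1.288) = 0.437.
(b) OCl⁻ = (1 − 0.437) × 5.63 ppm = 3.17 ppm.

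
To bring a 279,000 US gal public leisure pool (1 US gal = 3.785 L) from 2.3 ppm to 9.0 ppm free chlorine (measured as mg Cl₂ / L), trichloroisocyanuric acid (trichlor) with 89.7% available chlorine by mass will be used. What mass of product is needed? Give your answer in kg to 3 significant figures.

Volume: 279,000 US gal × 3.785 L/gal = 1,056,015 L.
Chlorine deficit: 9.0 − 2.3 = 6.7 ppm = 6.7 mg/L as Cl₂.
Cl₂ equivalent needed: 6.7 mg/L × 1,056,015 L = 7,075,000 mg = 7075 g.
Product at 89.7% available chlorine: 7075 / 0.897 = 7888 g.

7.89 kg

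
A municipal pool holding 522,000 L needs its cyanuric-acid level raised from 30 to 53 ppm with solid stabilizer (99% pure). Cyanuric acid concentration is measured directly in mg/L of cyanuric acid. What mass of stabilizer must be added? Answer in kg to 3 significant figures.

CYA to add: (53 − 30) = 23 mg/L × 522,000 L = 12,010 g cyanuric acid.
At 99% purity: 12,010 / 0.99 = 12,130 g product.

12.1 kg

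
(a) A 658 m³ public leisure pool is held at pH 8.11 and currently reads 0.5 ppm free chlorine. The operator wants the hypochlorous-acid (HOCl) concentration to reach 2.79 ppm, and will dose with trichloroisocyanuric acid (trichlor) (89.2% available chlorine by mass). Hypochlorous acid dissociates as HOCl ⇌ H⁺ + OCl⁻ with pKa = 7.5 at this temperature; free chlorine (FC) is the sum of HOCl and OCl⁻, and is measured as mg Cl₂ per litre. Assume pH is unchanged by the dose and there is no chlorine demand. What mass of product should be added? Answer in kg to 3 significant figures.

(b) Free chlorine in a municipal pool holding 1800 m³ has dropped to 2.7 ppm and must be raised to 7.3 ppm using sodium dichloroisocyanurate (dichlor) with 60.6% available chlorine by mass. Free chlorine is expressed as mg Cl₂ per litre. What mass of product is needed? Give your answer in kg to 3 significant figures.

(a) Volume: 658 m³ = 658,000 L.
(a) [OCl⁻]/[HOCl] = 10^(pH − pKa) = 10^(8.11 − 7.5) = 4.074; fraction as HOCl = 1/(1 + 4.074) = 0.1971.
(a) Free chlorine required for 2.79 ppm HOCl: 2.79 / 0.1971 = 14.16 ppm.
(a) FC to add: 14.16 − 0.5 = 13.66 mg/L as Cl₂.
(a) Cl₂ equivalent: 13.66 mg/L × 658,000 L = 8986 g.
(a) Product at 89.2% available Cl: 8986 / 0.892 = 10,070 g.

(b) Volume: 1800 m³ = 1,800,000 L.
(b) Chlorine deficit: 7.3 − 2.7 = 4.6 ppm = 4.6 mg/L as Cl₂.
(b) Cl₂ equivalent needed: 4.6 mg/L × 1,800,000 L = 8,280,000 mg = 8280 g.
(b) Product at 60.6% available chlorine: 8280 / 0.606 = 13,660 g.

(a) 10.1 kg; (b) 13.7 kg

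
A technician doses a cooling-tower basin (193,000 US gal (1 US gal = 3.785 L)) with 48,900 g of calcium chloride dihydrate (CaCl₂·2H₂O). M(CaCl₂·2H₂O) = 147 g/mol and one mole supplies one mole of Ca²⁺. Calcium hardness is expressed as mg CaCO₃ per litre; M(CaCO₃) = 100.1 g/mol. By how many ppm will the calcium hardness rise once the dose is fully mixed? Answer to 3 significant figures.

45.6 ppm

Volume: 193,000 US gal × 3.785 L/gal = 730,505 L.
Moles of Ca²⁺: 48,900 g ÷ 147 g/mol = 332.7 mol.
As CaCO₃: 332.7 mol × 100.1 g/mol = 33,300 g.
Rise: 33,300 g / 730,505 L × 1000 = 45.58 mg/L.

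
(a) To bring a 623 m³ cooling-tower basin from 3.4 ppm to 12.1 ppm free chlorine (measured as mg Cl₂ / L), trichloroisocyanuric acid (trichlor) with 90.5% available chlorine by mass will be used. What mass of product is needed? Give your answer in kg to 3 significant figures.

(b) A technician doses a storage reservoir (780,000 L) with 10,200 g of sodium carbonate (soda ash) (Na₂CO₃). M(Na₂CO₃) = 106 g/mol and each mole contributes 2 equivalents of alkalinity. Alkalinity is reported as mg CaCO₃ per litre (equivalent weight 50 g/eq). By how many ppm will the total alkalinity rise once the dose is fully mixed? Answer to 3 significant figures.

(a) Volume: 623 m³ = 623,000 L.
(a) Chlorine deficit: 12.1 − 3.4 = 8.7 ppm = 8.7 mg/L as Cl₂.
(a) Cl₂ equivalent needed: 8.7 mg/L × 623,000 L = 5,420,000 mg = 5420 g.
(a) Product at 90.5% available chlorine: 5420 / 0.905 = 5989 g.

(b) Moles of Na₂CO₃: 10,200 g ÷ 106 g/mol = 96.23 mol → 192.5 eq of alkalinity.
(b) As CaCO₃: 192.5 eq × 50 g/eq = 9623 g.
(b) Rise: 9623 g / 780,000 L × 1000 = 12.34 mg/L.

(a) 5.99 kg; (b) 12.3 ppm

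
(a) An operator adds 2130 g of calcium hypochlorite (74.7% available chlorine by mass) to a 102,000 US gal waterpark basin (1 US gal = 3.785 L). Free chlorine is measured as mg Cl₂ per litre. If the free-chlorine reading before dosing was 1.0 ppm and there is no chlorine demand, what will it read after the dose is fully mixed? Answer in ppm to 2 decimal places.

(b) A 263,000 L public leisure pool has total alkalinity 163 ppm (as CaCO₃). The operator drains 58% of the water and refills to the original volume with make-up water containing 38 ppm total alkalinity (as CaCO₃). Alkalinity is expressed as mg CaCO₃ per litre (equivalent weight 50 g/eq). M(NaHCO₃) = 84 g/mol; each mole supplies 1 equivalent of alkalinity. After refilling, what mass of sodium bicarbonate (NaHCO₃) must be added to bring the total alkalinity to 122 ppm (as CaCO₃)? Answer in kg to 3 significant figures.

(a) Volume: 102,000 US gal × 3.785 L/gal = 386,070 L.
(a) Available chlorine delivered: 2130 g × 0.747 = 1591 g as Cl₂.
(a) Concentration rise: 1591 g / 386,070 L = 4.121 mg/L = 4.12 ppm.
(a) Final FC: 1.0 + 4.12 = 5.12 ppm.

(b) After draining 58% and refilling: 163 × 0.42 + 38 × 0.58 = 90.5 ppm.
(b) Deficit to target: 122 − 90.5 = 31.5 mg/L.
(b) As CaCO₃: 31.5 mg/L × 263,000 L = 8284 g; ÷ 50 g/eq ÷ 1 = 165.7 mol NaHCO₃.
(b) Mass: 165.7 × 84 = 13,920 g.

(a) 5.12 ppm; (b) 13.9 kg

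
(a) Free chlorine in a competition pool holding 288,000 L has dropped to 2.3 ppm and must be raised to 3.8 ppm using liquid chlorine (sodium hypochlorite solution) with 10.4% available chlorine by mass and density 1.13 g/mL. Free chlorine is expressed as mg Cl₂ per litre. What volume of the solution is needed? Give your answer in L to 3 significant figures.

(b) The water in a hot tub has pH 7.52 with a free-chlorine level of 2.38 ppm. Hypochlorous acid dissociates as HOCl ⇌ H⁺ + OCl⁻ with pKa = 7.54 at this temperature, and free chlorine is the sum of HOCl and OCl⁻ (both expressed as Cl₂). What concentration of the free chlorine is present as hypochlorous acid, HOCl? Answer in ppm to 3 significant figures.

(a) 3.68 L; (b) 1.22 ppm

(a) Chlorine deficit: 3.8 − 2.3 = 1.5 ppm = 1.5 mg/L as Cl₂.
(a) Cl₂ equivalent needed: 1.5 mg/L × 288,000 L = 432,000 mg = 432 g.
(a) Product at 10.4% available chlorine: 432 / 0.104 = 4154 g.
(a) Volume at density 1.13 g/mL: 4154 g ÷ 1.13 g/mL = 3676 mL.

(b) [OCl⁻]/[HOCl] = 10^(pH − pKa) = 10^(7.52 − 7.54) = 10^-0.02 = 0.955.
(b) Fraction as HOCl = 1 / (1 + 0.955) = 0.5115.
(b) HOCl = 0.5115 × 2.38 ppm = 1.217 ppm.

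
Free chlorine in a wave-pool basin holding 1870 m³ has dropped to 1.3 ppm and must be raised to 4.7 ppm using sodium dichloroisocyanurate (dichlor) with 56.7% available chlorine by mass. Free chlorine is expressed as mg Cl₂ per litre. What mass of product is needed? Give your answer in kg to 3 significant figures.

11.2 kg

Volume: 1870 m³ = 1,870,000 L.
Chlorine deficit: 4.7 − 1.3 = 3.4 ppm = 3.4 mg/L as Cl₂.
Cl₂ equivalent needed: 3.4 mg/L × 1,870,000 L = 6,358,000 mg = 6358 g.
Product at 56.7% available chlorine: 6358 / 0.567 = 11,210 g.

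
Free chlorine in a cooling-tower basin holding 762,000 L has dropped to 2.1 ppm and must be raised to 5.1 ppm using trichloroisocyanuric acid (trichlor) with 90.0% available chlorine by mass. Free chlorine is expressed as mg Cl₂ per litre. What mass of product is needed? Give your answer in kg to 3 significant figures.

2.54 kg

Chlorine deficit: 5.1 − 2.1 = 3 ppm = 3 mg/L as Cl₂.
Cl₂ equivalent needed: 3 mg/L × 762,000 L = 2,286,000 mg = 2286 g.
Product at 90.0% available chlorine: 2286 / 0.9 = 2540 g.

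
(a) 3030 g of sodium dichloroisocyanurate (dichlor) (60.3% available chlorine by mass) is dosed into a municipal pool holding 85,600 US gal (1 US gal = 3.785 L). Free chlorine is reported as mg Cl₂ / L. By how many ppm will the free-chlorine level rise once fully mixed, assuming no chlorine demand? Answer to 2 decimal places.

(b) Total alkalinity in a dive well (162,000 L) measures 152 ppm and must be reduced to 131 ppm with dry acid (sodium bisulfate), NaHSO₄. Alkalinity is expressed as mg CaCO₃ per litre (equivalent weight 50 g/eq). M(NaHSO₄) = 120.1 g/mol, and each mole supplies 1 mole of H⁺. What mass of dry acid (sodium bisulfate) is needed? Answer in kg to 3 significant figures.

(a) 5.64 ppm; (b) 8.17 kg

(a) Volume: 85,600 US gal × 3.785 L/gal = 323,996 L.
(a) Available chlorine delivered: 3030 g × 0.603 = 1827 g as Cl₂.
(a) Concentration rise: 1827 g / 323,996 L = 5.639 mg/L = 5.64 ppm.

(b) Alkalinity to neutralize: (152 − 131) = 21 mg/L as CaCO₃ × 162,000 L = 3402 g as CaCO₃.
(b) Equivalents of H⁺ required: 3402 ÷ 50 g/eq = 68.04 eq = 68.04 mol NaHSO₄.
(b) Mass of NaHSO₄: 68.04 × 120.1 = 8172 g.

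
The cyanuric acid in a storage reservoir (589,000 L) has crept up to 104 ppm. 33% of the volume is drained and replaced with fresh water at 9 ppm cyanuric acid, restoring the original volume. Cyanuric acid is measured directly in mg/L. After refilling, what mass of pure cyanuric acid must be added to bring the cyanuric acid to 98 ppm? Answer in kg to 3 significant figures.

After draining 33% and refilling: 104 × 0.67 + 9 × 0.33 = 72.65 ppm.
Deficit to target: 98 − 72.65 = 25.35 mg/L.
Mass: 25.35 mg/L × 589,000 L = 14,930 g cyanuric acid.

14.9 kg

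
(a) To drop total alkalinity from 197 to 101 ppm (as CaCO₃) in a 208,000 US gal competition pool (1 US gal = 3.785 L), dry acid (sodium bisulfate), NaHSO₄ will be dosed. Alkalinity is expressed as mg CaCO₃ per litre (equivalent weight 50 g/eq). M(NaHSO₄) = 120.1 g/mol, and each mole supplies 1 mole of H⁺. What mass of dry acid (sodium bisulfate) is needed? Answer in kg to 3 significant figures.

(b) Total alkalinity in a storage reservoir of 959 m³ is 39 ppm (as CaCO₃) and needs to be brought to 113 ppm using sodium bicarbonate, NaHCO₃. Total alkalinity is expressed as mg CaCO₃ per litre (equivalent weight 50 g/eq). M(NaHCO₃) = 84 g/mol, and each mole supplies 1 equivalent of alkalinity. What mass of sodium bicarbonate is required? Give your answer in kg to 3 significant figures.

(a) 182 kg; (b) 119 kg

(a) Volume: 208,000 US gal × 3.785 L/gal = 787,280 L.
(a) Alkalinity to neutralize: (197 − 101) = 96 mg/L as CaCO₃ × 787,280 L = 75,580 g as CaCO₃.
(a) Equivalents of H⁺ required: 75,580 ÷ 50 g/eq = 1512 eq = 1512 mol NaHSO₄.
(a) Mass of NaHSO₄: 1512 × 120.1 = 181,500 g.

(b) Volume: 959 m³ = 959,000 L.
(b) Alkalinity to add: (113 − 39) = 74 mg/L as CaCO₃ × 959,000 L = 70,970 g as CaCO₃.
(b) Equivalents: 70,970 g ÷ 50 g/eq = 1419 eq.
(b) NaHCO₃ supplies 1 eq per mole → 1419 mol.
(b) Mass: 1419 mol × 84 g/mol = 119,200 g.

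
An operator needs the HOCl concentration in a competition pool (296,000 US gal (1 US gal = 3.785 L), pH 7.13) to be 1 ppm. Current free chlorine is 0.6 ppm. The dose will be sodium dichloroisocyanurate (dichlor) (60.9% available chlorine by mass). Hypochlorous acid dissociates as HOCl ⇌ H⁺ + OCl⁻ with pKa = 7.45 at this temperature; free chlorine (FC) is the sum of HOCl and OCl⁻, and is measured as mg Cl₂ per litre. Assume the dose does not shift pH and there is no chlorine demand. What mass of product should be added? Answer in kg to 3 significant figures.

Volume: 296,000 US gal × 3.785 L/gal = 1,120,360 L.
[OCl⁻]/[HOCl] = 10^(pH − pKa) = 10^(7.13 − 7.45) = 0.4786; fraction as HOCl = 1/(1 + 0.4786) = 0.6763.
Free chlorine required for 1 ppm HOCl: 1 / 0.6763 = 1.479 ppm.
FC to add: 1.479 − 0.6 = 0.8786 mg/L as Cl₂.
Cl₂ equivalent: 0.8786 mg/L × 1,120,360 L = 984.4 g.
Product at 60.9% available Cl: 984.4 / 0.609 = 1616 g.

1.62 kg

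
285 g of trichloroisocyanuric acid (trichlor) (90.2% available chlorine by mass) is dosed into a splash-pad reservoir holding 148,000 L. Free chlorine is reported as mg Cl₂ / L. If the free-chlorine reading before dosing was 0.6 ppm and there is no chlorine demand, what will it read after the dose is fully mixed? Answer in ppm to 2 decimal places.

Available chlorine delivered: 285 g × 0.902 = 257.1 g as Cl₂.
Concentration rise: 257.1 g / 148,000 L = 1.737 mg/L = 1.74 ppm.
Final FC: 0.6 + 1.74 = 2.34 ppm.

2.34 ppm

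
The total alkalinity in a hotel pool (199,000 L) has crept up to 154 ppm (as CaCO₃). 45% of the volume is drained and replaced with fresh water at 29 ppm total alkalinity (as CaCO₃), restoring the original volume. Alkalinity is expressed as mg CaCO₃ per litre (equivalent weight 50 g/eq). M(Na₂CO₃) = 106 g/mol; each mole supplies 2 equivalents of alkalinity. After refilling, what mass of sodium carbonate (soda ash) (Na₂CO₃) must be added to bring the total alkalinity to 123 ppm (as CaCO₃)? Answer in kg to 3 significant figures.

After draining 45% and refilling: 154 × 0.55 + 29 × 0.45 = 97.75 ppm.
Deficit to target: 123 − 97.75 = 25.25 mg/L.
As CaCO₃: 25.25 mg/L × 199,000 L = 5025 g; ÷ 50 g/eq ÷ 2 = 50.25 mol Na₂CO₃.
Mass: 50.25 × 106 = 5326 g.

5.33 kg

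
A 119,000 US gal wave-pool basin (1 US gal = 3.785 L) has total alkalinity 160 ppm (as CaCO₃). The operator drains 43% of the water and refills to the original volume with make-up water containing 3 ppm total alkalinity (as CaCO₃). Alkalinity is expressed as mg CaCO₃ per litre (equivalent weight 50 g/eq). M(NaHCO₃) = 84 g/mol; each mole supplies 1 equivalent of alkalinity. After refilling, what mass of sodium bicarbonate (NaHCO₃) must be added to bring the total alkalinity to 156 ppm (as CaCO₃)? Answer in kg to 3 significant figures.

48.1 kg

Volume: 119,000 US gal × 3.785 L/gal = 450,415 L.
After draining 43% and refilling: 160 × 0.57 + 3 × 0.43 = 92.49 ppm.
Deficit to target: 156 − 92.49 = 63.51 mg/L.
As CaCO₃: 63.51 mg/L × 450,415 L = 28,610 g; ÷ 50 g/eq ÷ 1 = 572.1 mol NaHCO₃.
Mass: 572.1 × 84 = 48,060 g.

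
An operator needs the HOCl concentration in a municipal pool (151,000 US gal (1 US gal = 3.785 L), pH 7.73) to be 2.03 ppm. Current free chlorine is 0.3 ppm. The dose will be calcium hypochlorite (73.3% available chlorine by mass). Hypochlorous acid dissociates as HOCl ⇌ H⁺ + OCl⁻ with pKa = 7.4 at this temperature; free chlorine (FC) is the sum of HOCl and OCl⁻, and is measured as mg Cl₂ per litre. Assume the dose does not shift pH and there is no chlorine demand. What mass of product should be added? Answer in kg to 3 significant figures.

4.73 kg

Volume: 151,000 US gal × 3.785 L/gal = 571,535 L.
[OCl⁻]/[HOCl] = 10^(pH − pKa) = 10^(7.73 − 7.4) = 2.138; fraction as HOCl = 1/(1 + 2.138) = 0.3187.
Free chlorine required for 2.03 ppm HOCl: 2.03 / 0.3187 = 6.37 ppm.
FC to add: 6.37 − 0.3 = 6.07 mg/L as Cl₂.
Cl₂ equivalent: 6.07 mg/L × 571,535 L = 3469 g.
Product at 73.3% available Cl: 3469 / 0.733 = 4733 g.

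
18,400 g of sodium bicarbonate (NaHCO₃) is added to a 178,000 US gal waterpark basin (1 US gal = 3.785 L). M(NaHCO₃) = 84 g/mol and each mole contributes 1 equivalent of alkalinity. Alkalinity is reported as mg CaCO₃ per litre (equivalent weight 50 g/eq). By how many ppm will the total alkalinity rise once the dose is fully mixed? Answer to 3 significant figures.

16.3 ppm

Volume: 178,000 US gal × 3.785 L/gal = 673,730 L.
Moles of NaHCO₃: 18,400 g ÷ 84 g/mol = 219 mol → 219 eq of alkalinity.
As CaCO₃: 219 eq × 50 g/eq = 10,950 g.
Rise: 10,950 g / 673,730 L × 1000 = 16.26 mg/L.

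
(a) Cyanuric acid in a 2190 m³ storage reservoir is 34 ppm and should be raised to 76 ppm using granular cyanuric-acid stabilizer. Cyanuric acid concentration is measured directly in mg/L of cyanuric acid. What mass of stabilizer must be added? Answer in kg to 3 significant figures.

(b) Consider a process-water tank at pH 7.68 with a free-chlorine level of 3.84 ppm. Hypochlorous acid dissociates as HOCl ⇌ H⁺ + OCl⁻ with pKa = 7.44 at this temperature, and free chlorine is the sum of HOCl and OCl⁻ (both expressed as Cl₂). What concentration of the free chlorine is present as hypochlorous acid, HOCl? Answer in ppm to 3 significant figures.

(a) 92.0 kg; (b) 1.40 ppm

(a) Volume: 2190 m³ = 2,190,000 L.
(a) CYA to add: (76 − 34) = 42 mg/L × 2,190,000 L = 91,980 g cyanuric acid.

(b) [OCl⁻]/[HOCl] = 10^(pH − pKa) = 10^(7.68 − 7.44) = 10^0.24 = 1.738.
(b) Fraction as HOCl = 1 / (1 + 1.738) = 0.3653.
(b) HOCl = 0.3653 × 3.84 ppm = 1.403 ppm.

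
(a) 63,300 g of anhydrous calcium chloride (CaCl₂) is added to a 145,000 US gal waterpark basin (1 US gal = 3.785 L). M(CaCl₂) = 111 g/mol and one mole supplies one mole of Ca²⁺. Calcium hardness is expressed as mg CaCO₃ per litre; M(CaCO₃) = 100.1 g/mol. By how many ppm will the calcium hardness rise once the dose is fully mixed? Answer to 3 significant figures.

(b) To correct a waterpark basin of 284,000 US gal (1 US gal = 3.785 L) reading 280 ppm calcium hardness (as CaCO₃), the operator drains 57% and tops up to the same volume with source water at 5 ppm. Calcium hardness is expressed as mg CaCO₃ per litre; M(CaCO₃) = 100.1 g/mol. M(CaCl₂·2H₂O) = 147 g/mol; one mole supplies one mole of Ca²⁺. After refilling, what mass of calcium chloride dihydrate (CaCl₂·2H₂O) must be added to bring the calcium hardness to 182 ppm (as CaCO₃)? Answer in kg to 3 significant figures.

(a) Volume: 145,000 US gal × 3.785 L/gal = 548,825 L.
(a) Moles of Ca²⁺: 63,300 g ÷ 111 g/mol = 570.3 mol.
(a) As CaCO₃: 570.3 mol × 100.1 g/mol = 57,080 g.
(a) Rise: 57,080 g / 548,825 L × 1000 = 104 mg/L.

(b) Volume: 284,000 US gal × 3.785 L/gal = 1,074,940 L.
(b) After draining 57% and refilling: 280 × 0.43 + 5 × 0.57 = 123.25 ppm.
(b) Deficit to target: 182 − 123.25 = 58.75 mg/L.
(b) As CaCO₃: 58.75 mg/L × 1,074,940 L = 63,150 g; ÷ 100.1 = 630.9 mol Ca²⁺.
(b) Mass: 630.9 × 147 = 92,740 g.

(a) 104 ppm; (b) 92.7 kg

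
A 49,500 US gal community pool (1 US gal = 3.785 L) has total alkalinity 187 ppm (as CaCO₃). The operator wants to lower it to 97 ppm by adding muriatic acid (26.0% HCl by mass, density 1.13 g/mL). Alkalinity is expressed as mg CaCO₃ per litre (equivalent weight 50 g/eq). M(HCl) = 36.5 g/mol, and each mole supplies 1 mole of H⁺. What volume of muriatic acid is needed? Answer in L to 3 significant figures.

41.9 L

Volume: 49,500 US gal × 3.785 L/gal = 187,358 L.
Alkalinity to neutralize: (187 − 97) = 90 mg/L as CaCO₃ × 187,358 L = 16,860 g as CaCO₃.
Equivalents of H⁺ required: 16,860 ÷ 50 g/eq = 337.2 eq = 337.2 mol HCl.
Mass of HCl: 337.2 × 36.5 = 12,310 g.
Mass of 26.0% solution: 12,310 / 0.26 = 47,340 g.
Volume: 47,340 g ÷ 1.13 g/mL = 41,900 mL.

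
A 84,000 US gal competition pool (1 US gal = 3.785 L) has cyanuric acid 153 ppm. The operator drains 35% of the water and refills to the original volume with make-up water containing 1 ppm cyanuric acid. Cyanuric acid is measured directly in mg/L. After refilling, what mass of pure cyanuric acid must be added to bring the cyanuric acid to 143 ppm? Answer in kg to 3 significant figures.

Volume: 84,000 US gal × 3.785 L/gal = 317,940 L.
After draining 35% and refilling: 153 × 0.65 + 1 × 0.35 = 99.8 ppm.
Deficit to target: 143 − 99.8 = 43.2 mg/L.
Mass: 43.2 mg/L × 317,940 L = 13,740 g cyanuric acid.

13.7 kg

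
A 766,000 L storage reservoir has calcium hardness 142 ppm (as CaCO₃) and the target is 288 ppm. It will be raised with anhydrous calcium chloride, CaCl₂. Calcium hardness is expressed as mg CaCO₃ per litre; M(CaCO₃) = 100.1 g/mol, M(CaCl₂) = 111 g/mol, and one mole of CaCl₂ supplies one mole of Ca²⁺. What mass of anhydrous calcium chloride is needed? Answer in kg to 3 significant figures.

124 kg

Hardness to add: (288 − 142) = 146 mg/L as CaCO₃ × 766,000 L = 111,800 g as CaCO₃.
Moles of Ca²⁺ (1 mol Ca²⁺ ≡ 1 mol CaCO₃): 111,800 / 100.1 g/mol = 1117 mol.
Mass of CaCl₂: 1117 × 111 = 124,000 g.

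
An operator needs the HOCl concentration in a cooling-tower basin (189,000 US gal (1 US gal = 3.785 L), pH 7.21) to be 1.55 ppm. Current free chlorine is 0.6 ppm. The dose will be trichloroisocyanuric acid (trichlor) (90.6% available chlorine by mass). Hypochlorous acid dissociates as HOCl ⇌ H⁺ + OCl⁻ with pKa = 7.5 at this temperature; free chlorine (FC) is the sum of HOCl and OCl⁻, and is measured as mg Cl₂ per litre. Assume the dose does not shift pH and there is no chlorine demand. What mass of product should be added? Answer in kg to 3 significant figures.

1.38 kg

Volume: 189,000 US gal × 3.785 L/gal = 715,365 L.
[OCl⁻]/[HOCl] = 10^(pH − pKa) = 10^(7.21 − 7.5) = 0.5129; fraction as HOCl = 1/(1 + 0.5129) = 0.661.
Free chlorine required for 1.55 ppm HOCl: 1.55 / 0.661 = 2.345 ppm.
FC to add: 2.345 − 0.6 = 1.745 mg/L as Cl₂.
Cl₂ equivalent: 1.745 mg/L × 715,365 L = 1248 g.
Product at 90.6% available Cl: 1248 / 0.906 = 1378 g.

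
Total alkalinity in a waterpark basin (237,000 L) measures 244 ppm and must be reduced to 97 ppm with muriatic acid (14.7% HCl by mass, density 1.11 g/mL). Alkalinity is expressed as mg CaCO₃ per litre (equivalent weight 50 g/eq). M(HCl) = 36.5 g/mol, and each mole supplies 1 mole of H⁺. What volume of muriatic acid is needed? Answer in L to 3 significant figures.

156 L

Alkalinity to neutralize: (244 − 97) = 147 mg/L as CaCO₃ × 237,000 L = 34,840 g as CaCO₃.
Equivalents of H⁺ required: 34,840 ÷ 50 g/eq = 696.8 eq = 696.8 mol HCl.
Mass of HCl: 696.8 × 36.5 = 25,430 g.
Mass of 14.7% solution: 25,430 / 0.147 = 173,000 g.
Volume: 173,000 g ÷ 1.11 g/mL = 155,900 mL.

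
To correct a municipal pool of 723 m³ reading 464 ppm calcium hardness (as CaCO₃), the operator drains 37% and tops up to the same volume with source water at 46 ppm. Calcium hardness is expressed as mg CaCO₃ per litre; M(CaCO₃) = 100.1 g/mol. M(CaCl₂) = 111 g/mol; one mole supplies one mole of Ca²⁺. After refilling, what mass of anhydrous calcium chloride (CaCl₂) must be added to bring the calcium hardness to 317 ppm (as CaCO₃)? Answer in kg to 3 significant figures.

6.14 kg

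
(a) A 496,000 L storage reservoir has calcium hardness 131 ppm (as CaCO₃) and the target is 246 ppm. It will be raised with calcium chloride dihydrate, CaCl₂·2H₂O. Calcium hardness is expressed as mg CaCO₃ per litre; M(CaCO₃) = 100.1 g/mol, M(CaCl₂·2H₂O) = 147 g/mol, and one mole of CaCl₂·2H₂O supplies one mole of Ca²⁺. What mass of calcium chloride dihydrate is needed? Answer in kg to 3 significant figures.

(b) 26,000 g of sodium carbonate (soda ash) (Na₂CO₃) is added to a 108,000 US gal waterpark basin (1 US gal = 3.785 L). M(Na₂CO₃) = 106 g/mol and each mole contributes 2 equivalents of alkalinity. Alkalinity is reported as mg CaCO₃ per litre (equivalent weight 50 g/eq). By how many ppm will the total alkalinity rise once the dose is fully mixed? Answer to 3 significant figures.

(a) Hardness to add: (246 − 131) = 115 mg/L as CaCO₃ × 496,000 L = 57,040 g as CaCO₃.
(a) Moles of Ca²⁺ (1 mol Ca²⁺ ≡ 1 mol CaCO₃): 57,040 / 100.1 g/mol = 569.8 mol.
(a) Mass of CaCl₂·2H₂O: 569.8 × 147 = 83,770 g.

(b) Volume: 108,000 US gal × 3.785 L/gal = 408,780 L.
(b) Moles of Na₂CO₃: 26,000 g ÷ 106 g/mol = 245.3 mol → 490.6 eq of alkalinity.
(b) As CaCO₃: 490.6 eq × 50 g/eq = 24,530 g.
(b) Rise: 24,530 g / 408,780 L × 1000 = 60 mg/L.

(a) 83.8 kg; (b) 60.0 ppm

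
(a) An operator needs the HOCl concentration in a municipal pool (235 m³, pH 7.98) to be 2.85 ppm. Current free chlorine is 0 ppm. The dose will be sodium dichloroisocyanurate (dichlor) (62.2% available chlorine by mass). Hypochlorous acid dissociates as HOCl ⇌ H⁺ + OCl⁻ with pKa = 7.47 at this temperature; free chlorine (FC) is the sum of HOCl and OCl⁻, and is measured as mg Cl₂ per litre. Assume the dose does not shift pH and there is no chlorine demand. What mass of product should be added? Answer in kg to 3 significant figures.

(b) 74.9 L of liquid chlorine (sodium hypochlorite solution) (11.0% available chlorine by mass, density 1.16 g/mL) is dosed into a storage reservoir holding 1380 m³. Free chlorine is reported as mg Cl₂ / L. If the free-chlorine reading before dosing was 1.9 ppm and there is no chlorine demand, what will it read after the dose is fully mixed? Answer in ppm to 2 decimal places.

(a) 4.56 kg; (b) 8.83 ppm

(a) Volume: 235 m³ = 235,000 L.
(a) [OCl⁻]/[HOCl] = 10^(pH − pKa) = 10^(7.98 − 7.47) = 3.236; fraction as HOCl = 1/(1 + 3.236) = 0.2361.
(a) Free chlorine required for 2.85 ppm HOCl: 2.85 / 0.2361 = 12.07 ppm.
(a) FC to add: 12.07 − 0 = 12.07 mg/L as Cl₂.
(a) Cl₂ equivalent: 12.07 mg/L × 235,000 L = 2837 g.
(a) Product at 62.2% available Cl: 2837 / 0.622 = 4561 g.

(b) Volume: 1380 m³ = 1,380,000 L.
(b) Mass of solution: 74.9 L × 1000 mL/L × 1.16 g/mL = 86,880 g.
(b) Available chlorine delivered: 86,880 g × 0.11 = 9557 g as Cl₂.
(b) Concentration rise: 9557 g / 1,380,000 L = 6.926 mg/L = 6.93 ppm.
(b) Final FC: 1.9 + 6.93 = 8.83 ppm.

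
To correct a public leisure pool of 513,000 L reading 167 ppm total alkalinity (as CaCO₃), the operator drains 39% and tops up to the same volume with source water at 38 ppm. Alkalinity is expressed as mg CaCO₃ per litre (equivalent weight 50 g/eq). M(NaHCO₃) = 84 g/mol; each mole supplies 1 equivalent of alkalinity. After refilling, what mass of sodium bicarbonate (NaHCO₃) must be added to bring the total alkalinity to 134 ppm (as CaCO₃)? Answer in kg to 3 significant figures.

After draining 39% and refilling: 167 × 0.61 + 38 × 0.39 = 116.69 ppm.
Deficit to target: 134 − 116.69 = 17.31 mg/L.
As CaCO₃: 17.31 mg/L × 513,000 L = 8880 g; ÷ 50 g/eq ÷ 1 = 177.6 mol NaHCO₃.
Mass: 177.6 × 84 = 14,920 g.

14.9 kg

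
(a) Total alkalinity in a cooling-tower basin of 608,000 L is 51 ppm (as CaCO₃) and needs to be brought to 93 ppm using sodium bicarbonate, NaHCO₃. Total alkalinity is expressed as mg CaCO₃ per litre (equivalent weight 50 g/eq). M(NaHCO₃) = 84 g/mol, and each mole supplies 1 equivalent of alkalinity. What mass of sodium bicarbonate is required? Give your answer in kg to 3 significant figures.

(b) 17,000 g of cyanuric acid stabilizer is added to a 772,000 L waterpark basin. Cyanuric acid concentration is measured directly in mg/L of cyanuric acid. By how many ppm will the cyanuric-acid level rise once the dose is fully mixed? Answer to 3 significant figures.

(a) 42.9 kg; (b) 22.0 ppm

(a) Alkalinity to add: (93 − 51) = 42 mg/L as CaCO₃ × 608,000 L = 25,540 g as CaCO₃.
(a) Equivalents: 25,540 g ÷ 50 g/eq = 510.7 eq.
(a) NaHCO₃ supplies 1 eq per mole → 510.7 mol.
(a) Mass: 510.7 mol × 84 g/mol = 42,900 g.

(b) Rise: 17,000 g / 772,000 L × 1000 = 22.02 mg/L.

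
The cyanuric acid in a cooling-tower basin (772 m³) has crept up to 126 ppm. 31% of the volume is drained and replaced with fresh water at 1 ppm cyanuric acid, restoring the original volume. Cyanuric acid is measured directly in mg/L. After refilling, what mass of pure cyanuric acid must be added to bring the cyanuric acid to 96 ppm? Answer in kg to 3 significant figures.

6.75 kg

Volume: 772 m³ = 772,000 L.
After draining 31% and refilling: 126 × 0.69 + 1 × 0.31 = 87.25 ppm.
Deficit to target: 96 − 87.25 = 8.75 mg/L.
Mass: 8.75 mg/L × 772,000 L = 6755 g cyanuric acid.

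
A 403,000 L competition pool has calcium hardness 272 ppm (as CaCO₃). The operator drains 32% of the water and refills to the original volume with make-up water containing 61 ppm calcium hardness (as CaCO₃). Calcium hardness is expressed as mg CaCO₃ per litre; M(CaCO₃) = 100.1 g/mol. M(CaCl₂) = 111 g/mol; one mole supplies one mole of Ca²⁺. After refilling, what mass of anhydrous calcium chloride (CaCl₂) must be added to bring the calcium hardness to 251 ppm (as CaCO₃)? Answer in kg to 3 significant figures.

After draining 32% and refilling: 272 × 0.68 + 61 × 0.32 = 204.48 ppm.
Deficit to target: 251 − 204.48 = 46.52 mg/L.
As CaCO₃: 46.52 mg/L × 403,000 L = 18,750 g; ÷ 100.1 = 187.3 mol Ca²⁺.
Mass: 187.3 × 111 = 20,790 g.

20.8 kg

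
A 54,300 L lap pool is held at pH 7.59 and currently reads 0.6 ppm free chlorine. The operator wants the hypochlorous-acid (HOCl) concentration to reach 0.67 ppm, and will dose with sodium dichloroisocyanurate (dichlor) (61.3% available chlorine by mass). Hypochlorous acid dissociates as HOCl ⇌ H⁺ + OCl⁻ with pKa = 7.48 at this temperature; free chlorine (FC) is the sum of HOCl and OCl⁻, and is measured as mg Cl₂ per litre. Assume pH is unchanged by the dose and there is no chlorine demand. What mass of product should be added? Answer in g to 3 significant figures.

[OCl⁻]/[HOCl] = 10^(pH − pKa) = 10^(7.59 − 7.48) = 1.288; fraction as HOCl = 1/(1 + 1.288) = 0.437.
Free chlorine required for 0.67 ppm HOCl: 0.67 / 0.437 = 1.533 ppm.
FC to add: 1.533 − 0.6 = 0.9331 mg/L as Cl₂.
Cl₂ equivalent: 0.9331 mg/L × 54,300 L = 50.67 g.
Product at 61.3% available Cl: 50.67 / 0.613 = 82.66 g.

82.7 g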